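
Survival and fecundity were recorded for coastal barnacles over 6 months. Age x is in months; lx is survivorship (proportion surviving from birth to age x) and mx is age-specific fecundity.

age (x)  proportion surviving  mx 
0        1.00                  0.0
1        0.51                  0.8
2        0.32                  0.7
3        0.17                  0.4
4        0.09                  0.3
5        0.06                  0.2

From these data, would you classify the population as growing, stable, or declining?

declining

R0 = Σ lx·mx = 0 + 0.408 + 0.224 + 0.068 + 0.027 + 0.012 = 0.739
R0 < 1, so the population is declining.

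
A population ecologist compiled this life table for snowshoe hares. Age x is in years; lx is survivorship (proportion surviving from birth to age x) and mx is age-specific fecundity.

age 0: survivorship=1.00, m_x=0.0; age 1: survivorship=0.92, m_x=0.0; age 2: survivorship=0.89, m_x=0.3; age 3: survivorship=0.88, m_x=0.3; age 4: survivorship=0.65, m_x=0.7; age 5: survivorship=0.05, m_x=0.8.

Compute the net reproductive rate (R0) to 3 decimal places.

1.026

lx·mx by age: 0, 0, 0.267, 0.264, 0.455, 0.04
R0 = Σ lx·mx = 1.026 → 1.026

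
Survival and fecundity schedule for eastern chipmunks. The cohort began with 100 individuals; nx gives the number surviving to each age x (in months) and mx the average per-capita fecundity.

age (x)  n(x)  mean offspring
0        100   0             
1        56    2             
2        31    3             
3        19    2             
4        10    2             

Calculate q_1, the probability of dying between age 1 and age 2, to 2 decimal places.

lx = nx/n0 = nx/100: 1, 0.56, 0.31, 0.19, 0.1
q_1 = (l_1 − l_2) / l_1 = (0.56 − 0.31) / 0.56
     = 0.25 / 0.56 = 0.446429… → 0.45

0.45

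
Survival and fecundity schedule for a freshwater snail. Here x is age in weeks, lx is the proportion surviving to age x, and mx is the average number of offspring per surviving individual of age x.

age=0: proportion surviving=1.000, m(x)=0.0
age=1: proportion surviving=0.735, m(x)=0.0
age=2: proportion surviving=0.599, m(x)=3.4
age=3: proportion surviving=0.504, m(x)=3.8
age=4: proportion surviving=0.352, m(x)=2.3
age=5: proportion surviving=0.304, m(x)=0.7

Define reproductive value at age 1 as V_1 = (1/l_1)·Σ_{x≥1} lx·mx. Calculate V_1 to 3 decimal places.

lx·mx for x ≥ 1: 0, 2.0366, 1.9152, 0.8096, 0.2128 → sum = 4.9742
V_1 = 4.9742 / l_1 = 4.9742 / 0.735 = 6.767619… → 6.768

6.768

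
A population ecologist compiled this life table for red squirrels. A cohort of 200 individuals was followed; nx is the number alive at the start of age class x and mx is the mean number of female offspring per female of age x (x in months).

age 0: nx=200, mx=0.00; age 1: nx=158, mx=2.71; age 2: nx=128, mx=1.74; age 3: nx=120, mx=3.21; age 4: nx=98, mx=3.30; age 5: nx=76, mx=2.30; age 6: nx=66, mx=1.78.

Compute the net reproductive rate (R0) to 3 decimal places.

8.259

lx = nx/n0 = nx/200: 1, 0.79, 0.64, 0.6, 0.49, 0.38, 0.33
lx·mx by age: 0, 2.1409, 1.1136, 1.926, 1.617, 0.874, 0.5874
R0 = Σ lx·mx = 8.2589 → 8.259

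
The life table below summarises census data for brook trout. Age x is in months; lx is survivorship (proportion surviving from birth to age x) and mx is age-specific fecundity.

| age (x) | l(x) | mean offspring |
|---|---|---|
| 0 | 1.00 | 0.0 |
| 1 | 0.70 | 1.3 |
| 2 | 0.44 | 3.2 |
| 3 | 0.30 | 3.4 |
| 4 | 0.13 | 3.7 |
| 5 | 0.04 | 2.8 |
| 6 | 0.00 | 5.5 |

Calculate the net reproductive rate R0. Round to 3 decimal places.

3.931

lx·mx by age: 0, 0.91, 1.408, 1.02, 0.481, 0.112, 0
R0 = Σ lx·mx = 3.931 → 3.931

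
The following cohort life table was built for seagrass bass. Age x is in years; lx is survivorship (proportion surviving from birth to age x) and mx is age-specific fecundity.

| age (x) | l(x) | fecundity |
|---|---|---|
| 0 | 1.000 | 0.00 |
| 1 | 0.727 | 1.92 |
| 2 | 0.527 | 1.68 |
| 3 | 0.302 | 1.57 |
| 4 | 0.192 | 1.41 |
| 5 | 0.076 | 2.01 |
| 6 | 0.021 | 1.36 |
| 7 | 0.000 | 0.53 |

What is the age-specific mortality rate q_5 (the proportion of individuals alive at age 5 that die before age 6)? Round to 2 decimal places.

q_5 = (l_5 − l_6) / l_5 = (0.076 − 0.021) / 0.076
     = 0.055 / 0.076 = 0.723684… → 0.72

0.72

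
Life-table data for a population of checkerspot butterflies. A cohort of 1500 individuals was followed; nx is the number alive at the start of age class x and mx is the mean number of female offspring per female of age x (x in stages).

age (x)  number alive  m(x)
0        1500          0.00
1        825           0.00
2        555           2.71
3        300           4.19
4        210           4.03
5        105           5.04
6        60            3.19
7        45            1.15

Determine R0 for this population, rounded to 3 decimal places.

lx = nx/n0 = nx/1500: 1, 0.55, 0.37, 0.2, 0.14, 0.07, 0.04, 0.03
lx·mx by age: 0, 0, 1.0027, 0.838, 0.5642, 0.3528, 0.1276, 0.0345
R0 = Σ lx·mx = 2.9198 → 2.920

2.920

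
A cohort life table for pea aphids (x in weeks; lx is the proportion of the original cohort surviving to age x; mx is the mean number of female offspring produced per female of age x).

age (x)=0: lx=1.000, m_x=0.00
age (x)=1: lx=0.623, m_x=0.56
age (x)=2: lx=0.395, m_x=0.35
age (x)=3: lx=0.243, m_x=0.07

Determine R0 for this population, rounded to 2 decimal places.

lx·mx by age: 0, 0.34888, 0.13825, 0.01701
R0 = Σ lx·mx = 0.50414 → 0.50

0.50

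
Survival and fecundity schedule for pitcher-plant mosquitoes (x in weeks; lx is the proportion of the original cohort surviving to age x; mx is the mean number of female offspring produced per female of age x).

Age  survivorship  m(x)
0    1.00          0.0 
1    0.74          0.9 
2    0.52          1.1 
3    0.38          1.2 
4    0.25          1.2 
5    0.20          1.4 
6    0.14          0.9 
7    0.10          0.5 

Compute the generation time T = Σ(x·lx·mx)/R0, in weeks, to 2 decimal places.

lx·mx: 0, 0.666, 0.572, 0.456, 0.3, 0.28, 0.126, 0.05 → R0 = 2.45
x·lx·mx: 0, 0.666, 1.144, 1.368, 1.2, 1.4, 0.756, 0.35 → Σ = 6.884
T = 6.884 / 2.45 = 2.809796… → 2.81

2.81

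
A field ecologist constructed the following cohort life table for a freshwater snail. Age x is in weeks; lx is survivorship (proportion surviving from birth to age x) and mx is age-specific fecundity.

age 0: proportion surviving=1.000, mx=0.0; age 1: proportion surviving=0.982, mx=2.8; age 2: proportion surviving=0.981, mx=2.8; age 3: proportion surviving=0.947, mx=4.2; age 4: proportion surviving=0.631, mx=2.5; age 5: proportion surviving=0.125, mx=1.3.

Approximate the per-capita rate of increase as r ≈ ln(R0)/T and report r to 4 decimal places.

0.9929

R0 = Σ lx·mx = 0 + 2.7496 + 2.7468 + 3.9774 + 1.5775 + 0.1625 = 11.2138
Σ x·lx·mx = 27.2979; T = 27.2979/11.2138 = 2.43431…
r ≈ ln(R0)/T = ln(11.2138)/2.43431… = 0.992948… → 0.9929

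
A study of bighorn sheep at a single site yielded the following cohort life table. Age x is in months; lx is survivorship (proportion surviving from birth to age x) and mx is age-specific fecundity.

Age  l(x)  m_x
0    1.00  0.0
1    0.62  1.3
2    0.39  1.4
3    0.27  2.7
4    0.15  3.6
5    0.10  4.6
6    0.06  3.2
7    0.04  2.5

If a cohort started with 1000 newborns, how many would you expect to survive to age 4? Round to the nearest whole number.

Expected survivors = N0 · l_4 = 1000 × 0.15 = 150 → 150

150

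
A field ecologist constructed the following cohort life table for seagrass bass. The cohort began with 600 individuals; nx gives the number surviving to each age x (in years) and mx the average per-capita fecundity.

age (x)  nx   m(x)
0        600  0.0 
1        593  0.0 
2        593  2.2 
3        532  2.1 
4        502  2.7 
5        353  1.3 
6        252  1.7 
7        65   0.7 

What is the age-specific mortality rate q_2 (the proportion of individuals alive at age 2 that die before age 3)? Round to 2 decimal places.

lx = nx/n0 = nx/600: 1, 0.98833…, 0.98833…, 0.88667…, 0.83667…, 0.58833…, 0.42, 0.10833…
q_2 = (l_2 − l_3) / l_2 = (0.988333… − 0.886667…) / 0.988333…
     = 0.101667… / 0.988333… = 0.102867… → 0.10

0.10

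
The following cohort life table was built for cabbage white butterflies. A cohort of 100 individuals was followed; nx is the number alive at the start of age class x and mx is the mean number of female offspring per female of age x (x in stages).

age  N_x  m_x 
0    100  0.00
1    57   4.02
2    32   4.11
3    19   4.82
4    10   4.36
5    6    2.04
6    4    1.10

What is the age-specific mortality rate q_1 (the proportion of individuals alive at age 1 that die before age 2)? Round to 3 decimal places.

0.439

lx = nx/n0 = nx/100: 1, 0.57, 0.32, 0.19, 0.1, 0.06, 0.04
q_1 = (l_1 − l_2) / l_1 = (0.57 − 0.32) / 0.57
     = 0.25 / 0.57 = 0.438596… → 0.439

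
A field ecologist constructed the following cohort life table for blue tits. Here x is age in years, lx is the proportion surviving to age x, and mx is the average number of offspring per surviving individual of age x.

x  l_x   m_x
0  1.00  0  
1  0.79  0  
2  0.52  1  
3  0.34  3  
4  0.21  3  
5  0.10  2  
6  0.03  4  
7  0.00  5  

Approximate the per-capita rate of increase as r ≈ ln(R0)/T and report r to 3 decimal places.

R0 = Σ lx·mx = 0 + 0 + 0.52 + 1.02 + 0.63 + 0.2 + 0.12 + 0 = 2.49
Σ x·lx·mx = 8.34; T = 8.34/2.49 = 3.3494…
r ≈ ln(R0)/T = ln(2.49)/3.3494… = 0.27237… → 0.272

0.272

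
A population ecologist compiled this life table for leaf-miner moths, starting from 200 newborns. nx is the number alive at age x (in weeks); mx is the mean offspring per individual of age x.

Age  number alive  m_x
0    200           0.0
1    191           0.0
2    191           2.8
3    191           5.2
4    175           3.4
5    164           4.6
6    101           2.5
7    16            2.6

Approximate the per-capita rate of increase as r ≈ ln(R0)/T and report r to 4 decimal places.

0.7300

lx = nx/n0 = nx/200: 1, 0.955, 0.955, 0.955, 0.875, 0.82, 0.505, 0.08
R0 = Σ lx·mx = 0 + 0 + 2.674 + 4.966 + 2.975 + 3.772 + 1.2625 + 0.208 = 15.8575
Σ x·lx·mx = 60.037; T = 60.037/15.8575 = 3.78603…
r ≈ ln(R0)/T = ln(15.8575)/3.78603… = 0.729958… → 0.7300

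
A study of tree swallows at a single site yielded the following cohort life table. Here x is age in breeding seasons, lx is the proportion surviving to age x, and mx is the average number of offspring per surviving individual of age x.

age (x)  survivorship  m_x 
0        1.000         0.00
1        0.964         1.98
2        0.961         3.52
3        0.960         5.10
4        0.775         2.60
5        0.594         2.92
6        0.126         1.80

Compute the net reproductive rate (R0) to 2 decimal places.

lx·mx by age: 0, 1.90872, 3.38272, 4.896, 2.015, 1.73448, 0.2268
R0 = Σ lx·mx = 14.16372 → 14.16

14.16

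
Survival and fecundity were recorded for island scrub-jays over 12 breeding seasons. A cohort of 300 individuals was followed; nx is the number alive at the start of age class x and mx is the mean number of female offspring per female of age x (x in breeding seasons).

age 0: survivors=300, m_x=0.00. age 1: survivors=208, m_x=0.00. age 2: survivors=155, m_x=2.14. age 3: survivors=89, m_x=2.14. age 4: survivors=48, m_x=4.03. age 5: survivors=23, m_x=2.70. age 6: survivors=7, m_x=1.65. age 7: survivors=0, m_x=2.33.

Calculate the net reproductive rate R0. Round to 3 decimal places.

2.631

lx = nx/n0 = nx/300: 1, 0.69333…, 0.51667…, 0.29667…, 0.16, 0.07667…, 0.02333…, 0
lx·mx by age: 0, 0, 1.105667…, 0.634867…, 0.6448, 0.207…, 0.0385…, 0
R0 = Σ lx·mx = 2.630833… → 2.631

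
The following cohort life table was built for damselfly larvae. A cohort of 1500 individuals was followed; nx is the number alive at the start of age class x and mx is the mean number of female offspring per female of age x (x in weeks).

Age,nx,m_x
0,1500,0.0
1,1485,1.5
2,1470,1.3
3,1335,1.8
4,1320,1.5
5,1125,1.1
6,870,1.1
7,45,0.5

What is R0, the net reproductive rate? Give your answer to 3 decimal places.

7.159

lx = nx/n0 = nx/1500: 1, 0.99, 0.98, 0.89, 0.88, 0.75, 0.58, 0.03
lx·mx by age: 0, 1.485, 1.274, 1.602, 1.32, 0.825, 0.638, 0.015
R0 = Σ lx·mx = 7.159 → 7.159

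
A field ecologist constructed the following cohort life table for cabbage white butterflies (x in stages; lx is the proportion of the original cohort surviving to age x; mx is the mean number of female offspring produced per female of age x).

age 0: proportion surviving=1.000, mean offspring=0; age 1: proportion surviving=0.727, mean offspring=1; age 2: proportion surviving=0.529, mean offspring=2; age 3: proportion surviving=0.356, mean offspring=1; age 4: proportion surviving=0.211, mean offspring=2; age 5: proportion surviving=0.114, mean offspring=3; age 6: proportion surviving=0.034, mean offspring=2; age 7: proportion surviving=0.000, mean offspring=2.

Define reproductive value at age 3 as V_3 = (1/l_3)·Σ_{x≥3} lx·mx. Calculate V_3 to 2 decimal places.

3.34

lx·mx for x ≥ 3: 0.356, 0.422, 0.342, 0.068, 0 → sum = 1.188
V_3 = 1.188 / l_3 = 1.188 / 0.356 = 3.337079… → 3.34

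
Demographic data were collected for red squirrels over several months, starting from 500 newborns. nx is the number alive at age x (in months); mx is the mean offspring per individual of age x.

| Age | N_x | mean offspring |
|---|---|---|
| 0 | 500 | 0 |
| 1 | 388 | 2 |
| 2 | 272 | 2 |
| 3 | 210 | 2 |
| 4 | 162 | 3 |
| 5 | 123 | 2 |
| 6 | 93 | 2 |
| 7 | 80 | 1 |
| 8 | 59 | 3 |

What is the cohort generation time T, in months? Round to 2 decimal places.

lx = nx/n0 = nx/500: 1, 0.776, 0.544, 0.42, 0.324, 0.246, 0.186, 0.16, 0.118
lx·mx: 0, 1.552, 1.088, 0.84, 0.972, 0.492, 0.372, 0.16, 0.354 → R0 = 5.83
x·lx·mx: 0, 1.552, 2.176, 2.52, 3.888, 2.46, 2.232, 1.12, 2.832 → Σ = 18.78
T = 18.78 / 5.83 = 3.221269… → 3.22

3.22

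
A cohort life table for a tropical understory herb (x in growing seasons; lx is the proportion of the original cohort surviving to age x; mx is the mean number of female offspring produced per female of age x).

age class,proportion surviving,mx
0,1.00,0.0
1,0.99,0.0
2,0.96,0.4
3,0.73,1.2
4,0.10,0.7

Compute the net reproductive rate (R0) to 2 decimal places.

lx·mx by age: 0, 0, 0.384, 0.876, 0.07
R0 = Σ lx·mx = 1.33 → 1.33

1.33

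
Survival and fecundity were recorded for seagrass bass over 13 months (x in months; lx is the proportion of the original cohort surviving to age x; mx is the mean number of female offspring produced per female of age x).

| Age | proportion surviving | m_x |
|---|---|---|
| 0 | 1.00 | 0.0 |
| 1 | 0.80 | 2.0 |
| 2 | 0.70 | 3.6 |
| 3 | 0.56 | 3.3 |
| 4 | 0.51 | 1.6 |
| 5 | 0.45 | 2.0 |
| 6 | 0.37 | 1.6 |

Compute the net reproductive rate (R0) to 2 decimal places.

8.28

lx·mx by age: 0, 1.6, 2.52, 1.848, 0.816, 0.9, 0.592
R0 = Σ lx·mx = 8.276 → 8.28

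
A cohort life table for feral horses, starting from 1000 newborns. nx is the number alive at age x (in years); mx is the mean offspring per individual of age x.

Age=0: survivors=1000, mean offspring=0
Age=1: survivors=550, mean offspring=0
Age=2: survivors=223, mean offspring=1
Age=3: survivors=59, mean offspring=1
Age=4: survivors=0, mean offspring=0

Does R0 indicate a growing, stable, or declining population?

lx = nx/n0 = nx/1000: 1, 0.55, 0.223, 0.059, 0
R0 = Σ lx·mx = 0 + 0 + 0.223 + 0.059 + 0 = 0.282
R0 < 1, so the population is declining.

declining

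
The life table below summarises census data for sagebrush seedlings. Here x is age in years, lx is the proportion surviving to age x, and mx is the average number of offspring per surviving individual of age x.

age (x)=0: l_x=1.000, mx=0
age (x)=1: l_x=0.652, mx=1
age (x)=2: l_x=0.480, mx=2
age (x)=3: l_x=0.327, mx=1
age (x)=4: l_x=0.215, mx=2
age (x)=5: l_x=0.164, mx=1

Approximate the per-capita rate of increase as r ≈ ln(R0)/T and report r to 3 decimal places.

R0 = Σ lx·mx = 0 + 0.652 + 0.96 + 0.327 + 0.43 + 0.164 = 2.533
Σ x·lx·mx = 6.093; T = 6.093/2.533 = 2.40545…
r ≈ ln(R0)/T = ln(2.533)/2.40545… = 0.38637… → 0.386

0.386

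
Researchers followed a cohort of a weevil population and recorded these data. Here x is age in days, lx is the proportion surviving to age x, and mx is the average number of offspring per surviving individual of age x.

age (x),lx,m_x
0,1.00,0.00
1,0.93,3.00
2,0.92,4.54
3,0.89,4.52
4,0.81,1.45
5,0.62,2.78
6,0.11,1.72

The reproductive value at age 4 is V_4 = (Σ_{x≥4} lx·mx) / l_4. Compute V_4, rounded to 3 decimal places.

lx·mx for x ≥ 4: 1.1745, 1.7236, 0.1892 → sum = 3.0873
V_4 = 3.0873 / l_4 = 3.0873 / 0.81 = 3.811481… → 3.811

3.811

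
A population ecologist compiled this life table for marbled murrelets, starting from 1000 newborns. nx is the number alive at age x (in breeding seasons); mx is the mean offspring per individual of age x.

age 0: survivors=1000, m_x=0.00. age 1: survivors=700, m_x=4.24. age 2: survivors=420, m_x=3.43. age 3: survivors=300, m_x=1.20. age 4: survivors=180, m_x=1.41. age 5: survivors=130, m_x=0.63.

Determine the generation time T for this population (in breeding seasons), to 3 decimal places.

lx = nx/n0 = nx/1000: 1, 0.7, 0.42, 0.3, 0.18, 0.13
lx·mx: 0, 2.968, 1.4406, 0.36, 0.2538, 0.0819 → R0 = 5.1043
x·lx·mx: 0, 2.968, 2.8812, 1.08, 1.0152, 0.4095 → Σ = 8.3539
T = 8.3539 / 5.1043 = 1.63664… → 1.637

1.637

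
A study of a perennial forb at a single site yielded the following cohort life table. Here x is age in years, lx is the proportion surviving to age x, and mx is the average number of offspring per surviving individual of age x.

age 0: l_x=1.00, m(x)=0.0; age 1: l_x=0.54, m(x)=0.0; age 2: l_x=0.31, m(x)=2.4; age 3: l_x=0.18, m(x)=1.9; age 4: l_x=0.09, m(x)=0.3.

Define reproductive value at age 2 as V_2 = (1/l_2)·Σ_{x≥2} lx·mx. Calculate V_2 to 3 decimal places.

3.590

lx·mx for x ≥ 2: 0.744, 0.342, 0.027 → sum = 1.113
V_2 = 1.113 / l_2 = 1.113 / 0.31 = 3.590323… → 3.590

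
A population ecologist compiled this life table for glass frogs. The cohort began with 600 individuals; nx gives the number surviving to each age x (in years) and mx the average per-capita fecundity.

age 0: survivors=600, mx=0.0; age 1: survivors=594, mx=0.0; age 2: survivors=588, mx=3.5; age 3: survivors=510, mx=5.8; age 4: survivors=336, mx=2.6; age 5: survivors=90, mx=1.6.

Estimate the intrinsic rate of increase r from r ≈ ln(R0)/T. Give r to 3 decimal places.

0.809

lx = nx/n0 = nx/600: 1, 0.99, 0.98, 0.85, 0.56, 0.15
R0 = Σ lx·mx = 0 + 0 + 3.43 + 4.93 + 1.456 + 0.24 = 10.056
Σ x·lx·mx = 28.674; T = 28.674/10.056 = 2.85143…
r ≈ ln(R0)/T = ln(10.056)/2.85143… = 0.80948… → 0.809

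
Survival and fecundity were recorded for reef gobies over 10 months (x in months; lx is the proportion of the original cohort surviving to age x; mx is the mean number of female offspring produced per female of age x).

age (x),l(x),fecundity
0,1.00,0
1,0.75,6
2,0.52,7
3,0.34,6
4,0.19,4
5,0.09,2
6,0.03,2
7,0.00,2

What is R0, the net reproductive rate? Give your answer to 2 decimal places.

11.18

lx·mx by age: 0, 4.5, 3.64, 2.04, 0.76, 0.18, 0.06, 0
R0 = Σ lx·mx = 11.18 → 11.18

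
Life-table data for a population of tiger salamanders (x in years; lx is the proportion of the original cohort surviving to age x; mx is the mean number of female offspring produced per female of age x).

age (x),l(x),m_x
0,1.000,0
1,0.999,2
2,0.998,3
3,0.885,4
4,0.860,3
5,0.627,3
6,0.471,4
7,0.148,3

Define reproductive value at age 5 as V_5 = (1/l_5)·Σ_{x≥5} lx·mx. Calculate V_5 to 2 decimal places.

lx·mx for x ≥ 5: 1.881, 1.884, 0.444 → sum = 4.209
V_5 = 4.209 / l_5 = 4.209 / 0.627 = 6.712919… → 6.71

6.71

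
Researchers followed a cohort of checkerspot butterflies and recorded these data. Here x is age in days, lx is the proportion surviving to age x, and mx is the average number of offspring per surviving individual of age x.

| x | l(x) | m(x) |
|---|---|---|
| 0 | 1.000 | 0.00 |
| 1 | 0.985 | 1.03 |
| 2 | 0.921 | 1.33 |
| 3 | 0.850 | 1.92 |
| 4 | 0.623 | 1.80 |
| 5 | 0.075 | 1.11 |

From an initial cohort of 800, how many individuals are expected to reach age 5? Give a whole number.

Expected survivors = N0 · l_5 = 800 × 0.075 = 60 → 60

60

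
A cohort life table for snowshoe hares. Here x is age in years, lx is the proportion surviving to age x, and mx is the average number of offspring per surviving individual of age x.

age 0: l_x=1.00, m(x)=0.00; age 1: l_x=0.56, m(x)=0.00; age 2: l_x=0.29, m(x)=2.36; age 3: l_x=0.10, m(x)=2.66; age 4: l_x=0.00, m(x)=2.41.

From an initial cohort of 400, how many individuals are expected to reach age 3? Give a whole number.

40

Expected survivors = N0 · l_3 = 400 × 0.10 = 40 → 40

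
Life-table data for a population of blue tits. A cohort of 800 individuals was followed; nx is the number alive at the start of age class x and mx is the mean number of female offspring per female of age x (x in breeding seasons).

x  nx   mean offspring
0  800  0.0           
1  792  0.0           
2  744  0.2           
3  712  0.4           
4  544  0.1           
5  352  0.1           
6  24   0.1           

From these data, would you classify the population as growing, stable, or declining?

lx = nx/n0 = nx/800: 1, 0.99, 0.93, 0.89, 0.68, 0.44, 0.03
R0 = Σ lx·mx = 0 + 0 + 0.186 + 0.356 + 0.068 + 0.044 + 0.003 = 0.657
R0 < 1, so the population is declining.

declining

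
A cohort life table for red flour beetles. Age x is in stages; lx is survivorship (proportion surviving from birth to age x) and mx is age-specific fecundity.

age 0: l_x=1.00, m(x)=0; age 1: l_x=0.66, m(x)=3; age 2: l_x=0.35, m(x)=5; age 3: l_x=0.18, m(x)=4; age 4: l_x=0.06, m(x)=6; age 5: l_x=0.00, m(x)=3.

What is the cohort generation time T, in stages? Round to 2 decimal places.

lx·mx: 0, 1.98, 1.75, 0.72, 0.36, 0 → R0 = 4.81
x·lx·mx: 0, 1.98, 3.5, 2.16, 1.44, 0 → Σ = 9.08
T = 9.08 / 4.81 = 1.887734… → 1.89

1.89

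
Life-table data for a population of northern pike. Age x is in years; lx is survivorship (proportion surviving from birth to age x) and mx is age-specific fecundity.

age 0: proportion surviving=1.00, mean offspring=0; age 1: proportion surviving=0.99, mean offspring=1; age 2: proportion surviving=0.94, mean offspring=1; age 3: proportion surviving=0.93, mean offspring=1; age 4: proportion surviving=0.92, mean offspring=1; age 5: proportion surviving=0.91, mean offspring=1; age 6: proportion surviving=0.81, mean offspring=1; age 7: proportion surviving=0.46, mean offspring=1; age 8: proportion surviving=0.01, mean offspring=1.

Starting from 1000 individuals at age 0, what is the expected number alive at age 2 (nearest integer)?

940

Expected survivors = N0 · l_2 = 1000 × 0.94 = 940 → 940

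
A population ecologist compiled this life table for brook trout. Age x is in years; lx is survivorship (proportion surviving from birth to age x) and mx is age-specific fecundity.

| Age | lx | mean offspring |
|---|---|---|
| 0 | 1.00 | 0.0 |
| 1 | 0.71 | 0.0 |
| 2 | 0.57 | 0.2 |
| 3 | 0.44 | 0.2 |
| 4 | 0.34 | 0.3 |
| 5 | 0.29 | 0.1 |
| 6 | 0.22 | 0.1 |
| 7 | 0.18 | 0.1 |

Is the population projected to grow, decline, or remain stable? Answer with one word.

R0 = Σ lx·mx = 0 + 0 + 0.114 + 0.088 + 0.102 + 0.029 + 0.022 + 0.018 = 0.373
R0 < 1, so the population is declining.

declining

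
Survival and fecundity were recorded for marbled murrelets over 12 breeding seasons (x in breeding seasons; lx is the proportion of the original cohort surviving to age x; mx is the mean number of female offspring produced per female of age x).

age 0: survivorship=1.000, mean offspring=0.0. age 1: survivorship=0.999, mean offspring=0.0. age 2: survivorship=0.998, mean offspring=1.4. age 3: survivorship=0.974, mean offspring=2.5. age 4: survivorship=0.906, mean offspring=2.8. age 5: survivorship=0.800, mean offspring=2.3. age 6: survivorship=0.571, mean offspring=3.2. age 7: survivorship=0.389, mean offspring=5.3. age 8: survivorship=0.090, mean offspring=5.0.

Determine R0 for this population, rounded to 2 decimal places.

12.55

lx·mx by age: 0, 0, 1.3972, 2.435, 2.5368, 1.84, 1.8272, 2.0617, 0.45
R0 = Σ lx·mx = 12.5479 → 12.55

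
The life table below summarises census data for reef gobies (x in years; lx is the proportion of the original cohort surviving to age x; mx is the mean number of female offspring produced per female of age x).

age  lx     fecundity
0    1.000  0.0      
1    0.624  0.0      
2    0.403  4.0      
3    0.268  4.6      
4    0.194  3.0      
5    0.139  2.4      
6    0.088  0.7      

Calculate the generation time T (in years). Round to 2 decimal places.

2.95

lx·mx: 0, 0, 1.612, 1.2328, 0.582, 0.3336, 0.0616 → R0 = 3.822
x·lx·mx: 0, 0, 3.224, 3.6984, 2.328, 1.668, 0.3696 → Σ = 11.288
T = 11.288 / 3.822 = 2.953428… → 2.95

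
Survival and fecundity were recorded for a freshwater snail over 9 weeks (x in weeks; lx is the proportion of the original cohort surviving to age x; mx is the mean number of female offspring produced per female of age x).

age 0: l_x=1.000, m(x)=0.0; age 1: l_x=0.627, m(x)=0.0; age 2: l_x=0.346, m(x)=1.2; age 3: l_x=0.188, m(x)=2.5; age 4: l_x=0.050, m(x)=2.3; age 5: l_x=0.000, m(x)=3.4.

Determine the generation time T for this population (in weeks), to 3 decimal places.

2.700

lx·mx: 0, 0, 0.4152, 0.47, 0.115, 0 → R0 = 1.0002
x·lx·mx: 0, 0, 0.8304, 1.41, 0.46, 0 → Σ = 2.7004
T = 2.7004 / 1.0002 = 2.69986… → 2.700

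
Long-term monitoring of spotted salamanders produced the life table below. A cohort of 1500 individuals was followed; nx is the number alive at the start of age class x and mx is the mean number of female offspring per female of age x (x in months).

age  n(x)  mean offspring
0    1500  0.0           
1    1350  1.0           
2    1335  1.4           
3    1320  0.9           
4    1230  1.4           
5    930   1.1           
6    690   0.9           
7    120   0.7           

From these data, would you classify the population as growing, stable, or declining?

growing

lx = nx/n0 = nx/1500: 1, 0.9, 0.89, 0.88, 0.82, 0.62, 0.46, 0.08
R0 = Σ lx·mx = 0 + 0.9 + 1.246 + 0.792 + 1.148 + 0.682 + 0.414 + 0.056 = 5.238
R0 > 1, so the population is growing.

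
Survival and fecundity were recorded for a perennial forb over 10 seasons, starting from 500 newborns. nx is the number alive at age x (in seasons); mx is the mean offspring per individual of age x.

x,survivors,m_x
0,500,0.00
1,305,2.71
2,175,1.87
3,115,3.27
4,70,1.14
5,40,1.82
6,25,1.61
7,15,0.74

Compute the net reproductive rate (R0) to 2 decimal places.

lx = nx/n0 = nx/500: 1, 0.61, 0.35, 0.23, 0.14, 0.08, 0.05, 0.03
lx·mx by age: 0, 1.6531, 0.6545, 0.7521, 0.1596, 0.1456, 0.0805, 0.0222
R0 = Σ lx·mx = 3.4676 → 3.47

3.47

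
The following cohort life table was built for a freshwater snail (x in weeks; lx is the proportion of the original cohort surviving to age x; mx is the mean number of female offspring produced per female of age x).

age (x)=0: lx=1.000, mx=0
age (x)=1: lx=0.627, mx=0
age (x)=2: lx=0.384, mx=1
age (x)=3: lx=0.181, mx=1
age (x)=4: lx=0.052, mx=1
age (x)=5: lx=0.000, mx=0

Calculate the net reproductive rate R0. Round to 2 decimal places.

lx·mx by age: 0, 0, 0.384, 0.181, 0.052, 0
R0 = Σ lx·mx = 0.617 → 0.62

0.62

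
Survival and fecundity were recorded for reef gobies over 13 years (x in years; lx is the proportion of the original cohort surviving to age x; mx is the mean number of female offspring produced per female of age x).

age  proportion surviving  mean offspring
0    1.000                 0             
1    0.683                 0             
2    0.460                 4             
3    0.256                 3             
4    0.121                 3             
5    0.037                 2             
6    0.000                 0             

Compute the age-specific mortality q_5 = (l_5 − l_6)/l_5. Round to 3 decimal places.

1.000

q_5 = (l_5 − l_6) / l_5 = (0.037 − 0) / 0.037
     = 0.037 / 0.037 = 1 → 1.000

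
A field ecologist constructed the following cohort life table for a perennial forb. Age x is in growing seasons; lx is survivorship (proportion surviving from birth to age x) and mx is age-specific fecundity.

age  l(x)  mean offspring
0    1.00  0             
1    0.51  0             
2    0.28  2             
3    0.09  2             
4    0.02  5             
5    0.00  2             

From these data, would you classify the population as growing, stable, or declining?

declining

R0 = Σ lx·mx = 0 + 0 + 0.56 + 0.18 + 0.1 + 0 = 0.84
R0 < 1, so the population is declining.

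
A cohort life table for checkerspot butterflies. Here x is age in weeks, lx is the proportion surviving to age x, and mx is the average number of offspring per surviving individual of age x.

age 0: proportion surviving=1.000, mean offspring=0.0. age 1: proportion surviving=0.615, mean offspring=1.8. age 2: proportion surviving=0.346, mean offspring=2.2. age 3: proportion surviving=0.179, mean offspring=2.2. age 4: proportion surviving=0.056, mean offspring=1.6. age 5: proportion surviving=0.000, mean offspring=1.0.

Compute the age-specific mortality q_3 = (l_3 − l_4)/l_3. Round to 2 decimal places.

0.69

q_3 = (l_3 − l_4) / l_3 = (0.179 − 0.056) / 0.179
     = 0.123 / 0.179 = 0.687151… → 0.69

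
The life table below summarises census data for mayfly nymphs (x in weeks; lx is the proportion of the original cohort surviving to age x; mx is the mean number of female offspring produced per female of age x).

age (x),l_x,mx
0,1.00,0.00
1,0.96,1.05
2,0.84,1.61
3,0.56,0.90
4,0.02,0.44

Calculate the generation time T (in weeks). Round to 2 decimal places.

1.83

lx·mx: 0, 1.008, 1.3524, 0.504, 0.0088 → R0 = 2.8732
x·lx·mx: 0, 1.008, 2.7048, 1.512, 0.0352 → Σ = 5.26
T = 5.26 / 2.8732 = 1.830711… → 1.83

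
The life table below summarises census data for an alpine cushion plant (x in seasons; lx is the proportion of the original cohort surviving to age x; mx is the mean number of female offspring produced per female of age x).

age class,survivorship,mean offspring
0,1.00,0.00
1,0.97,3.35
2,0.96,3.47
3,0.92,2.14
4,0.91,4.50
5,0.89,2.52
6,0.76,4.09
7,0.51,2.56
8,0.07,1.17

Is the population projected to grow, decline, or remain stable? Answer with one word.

growing

R0 = Σ lx·mx = 0 + 3.2495 + 3.3312 + 1.9688 + 4.095 + 2.2428 + 3.1084 + 1.3056 + 0.0819 = 19.3832
R0 > 1, so the population is growing.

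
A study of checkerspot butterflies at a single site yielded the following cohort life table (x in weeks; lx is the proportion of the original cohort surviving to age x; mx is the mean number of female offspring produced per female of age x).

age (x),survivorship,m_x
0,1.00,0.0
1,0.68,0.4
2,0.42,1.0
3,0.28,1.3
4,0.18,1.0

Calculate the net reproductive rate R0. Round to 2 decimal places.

lx·mx by age: 0, 0.272, 0.42, 0.364, 0.18
R0 = Σ lx·mx = 1.236 → 1.24

1.24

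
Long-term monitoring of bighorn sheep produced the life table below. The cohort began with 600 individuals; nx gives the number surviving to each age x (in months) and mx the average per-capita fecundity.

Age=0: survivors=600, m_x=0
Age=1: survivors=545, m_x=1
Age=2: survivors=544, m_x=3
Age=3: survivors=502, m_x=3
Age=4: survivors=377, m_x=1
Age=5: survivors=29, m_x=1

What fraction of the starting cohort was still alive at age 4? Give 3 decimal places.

l_4 = n_4/n_0 = 377/600 = 0.628333… → 0.628

0.628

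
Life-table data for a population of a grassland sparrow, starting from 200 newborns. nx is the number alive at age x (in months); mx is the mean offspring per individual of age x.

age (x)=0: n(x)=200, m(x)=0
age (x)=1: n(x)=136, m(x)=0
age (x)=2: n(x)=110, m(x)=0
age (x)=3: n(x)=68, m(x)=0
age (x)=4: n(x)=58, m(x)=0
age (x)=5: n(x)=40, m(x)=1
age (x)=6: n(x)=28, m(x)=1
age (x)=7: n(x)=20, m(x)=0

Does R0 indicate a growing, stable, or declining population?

declining

lx = nx/n0 = nx/200: 1, 0.68, 0.55, 0.34, 0.29, 0.2, 0.14, 0.1
R0 = Σ lx·mx = 0 + 0 + 0 + 0 + 0 + 0.2 + 0.14 + 0 = 0.34
R0 < 1, so the population is declining.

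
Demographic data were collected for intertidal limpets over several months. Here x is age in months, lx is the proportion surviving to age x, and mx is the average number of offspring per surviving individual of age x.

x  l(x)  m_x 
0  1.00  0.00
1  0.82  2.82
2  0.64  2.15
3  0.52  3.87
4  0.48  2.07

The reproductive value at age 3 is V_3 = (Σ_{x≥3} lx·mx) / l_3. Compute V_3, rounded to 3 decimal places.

5.781

lx·mx for x ≥ 3: 2.0124, 0.9936 → sum = 3.006
V_3 = 3.006 / l_3 = 3.006 / 0.52 = 5.780769… → 5.781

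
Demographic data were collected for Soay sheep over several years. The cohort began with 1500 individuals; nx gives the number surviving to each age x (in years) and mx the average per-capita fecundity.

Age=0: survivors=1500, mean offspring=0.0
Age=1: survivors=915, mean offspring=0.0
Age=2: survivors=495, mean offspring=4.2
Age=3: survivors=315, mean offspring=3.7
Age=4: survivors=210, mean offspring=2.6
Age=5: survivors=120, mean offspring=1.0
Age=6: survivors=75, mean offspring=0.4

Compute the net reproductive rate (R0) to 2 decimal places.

lx = nx/n0 = nx/1500: 1, 0.61, 0.33, 0.21, 0.14, 0.08, 0.05
lx·mx by age: 0, 0, 1.386, 0.777, 0.364, 0.08, 0.02
R0 = Σ lx·mx = 2.627 → 2.63

2.63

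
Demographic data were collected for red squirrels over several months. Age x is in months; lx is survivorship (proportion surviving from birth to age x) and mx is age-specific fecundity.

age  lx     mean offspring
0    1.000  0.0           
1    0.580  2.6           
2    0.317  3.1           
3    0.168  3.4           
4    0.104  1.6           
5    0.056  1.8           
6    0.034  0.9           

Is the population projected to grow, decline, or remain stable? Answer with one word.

growing

R0 = Σ lx·mx = 0 + 1.508 + 0.9827 + 0.5712 + 0.1664 + 0.1008 + 0.0306 = 3.3597
R0 > 1, so the population is growing.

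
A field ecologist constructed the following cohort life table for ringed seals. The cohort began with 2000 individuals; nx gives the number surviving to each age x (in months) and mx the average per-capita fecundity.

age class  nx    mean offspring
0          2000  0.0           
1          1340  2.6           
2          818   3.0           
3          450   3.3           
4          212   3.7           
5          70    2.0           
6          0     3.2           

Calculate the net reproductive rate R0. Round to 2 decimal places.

4.17

lx = nx/n0 = nx/2000: 1, 0.67, 0.409, 0.225, 0.106, 0.035, 0
lx·mx by age: 0, 1.742, 1.227, 0.7425, 0.3922, 0.07, 0
R0 = Σ lx·mx = 4.1737 → 4.17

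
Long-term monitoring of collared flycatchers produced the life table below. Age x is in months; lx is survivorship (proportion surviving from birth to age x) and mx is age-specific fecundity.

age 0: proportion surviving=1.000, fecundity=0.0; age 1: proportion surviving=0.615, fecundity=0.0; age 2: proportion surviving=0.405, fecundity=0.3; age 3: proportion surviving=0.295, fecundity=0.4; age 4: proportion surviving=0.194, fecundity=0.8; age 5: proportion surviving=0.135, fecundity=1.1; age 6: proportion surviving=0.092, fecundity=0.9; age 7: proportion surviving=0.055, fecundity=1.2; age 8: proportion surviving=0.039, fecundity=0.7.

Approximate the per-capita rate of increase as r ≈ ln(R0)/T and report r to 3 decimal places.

R0 = Σ lx·mx = 0 + 0 + 0.1215 + 0.118 + 0.1552 + 0.1485 + 0.0828 + 0.066 + 0.0273 = 0.7193
Σ x·lx·mx = 3.1375; T = 3.1375/0.7193 = 4.36188…
r ≈ ln(R0)/T = ln(0.7193)/4.36188… = -0.07554… → -0.076

-0.076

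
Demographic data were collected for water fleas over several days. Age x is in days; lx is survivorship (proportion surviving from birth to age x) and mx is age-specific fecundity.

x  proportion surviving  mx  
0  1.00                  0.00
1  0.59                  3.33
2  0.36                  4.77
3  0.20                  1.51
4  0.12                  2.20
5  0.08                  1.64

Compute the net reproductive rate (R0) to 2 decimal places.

lx·mx by age: 0, 1.9647, 1.7172, 0.302, 0.264, 0.1312
R0 = Σ lx·mx = 4.3791 → 4.38

4.38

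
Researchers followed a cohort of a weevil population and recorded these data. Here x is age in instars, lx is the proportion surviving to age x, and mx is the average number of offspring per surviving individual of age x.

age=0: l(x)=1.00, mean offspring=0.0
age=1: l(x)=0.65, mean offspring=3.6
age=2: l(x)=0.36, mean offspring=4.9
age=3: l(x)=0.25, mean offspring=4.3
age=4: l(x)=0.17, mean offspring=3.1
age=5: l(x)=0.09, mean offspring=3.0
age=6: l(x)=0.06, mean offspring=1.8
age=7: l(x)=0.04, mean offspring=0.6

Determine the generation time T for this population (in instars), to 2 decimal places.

lx·mx: 0, 2.34, 1.764, 1.075, 0.527, 0.27, 0.108, 0.024 → R0 = 6.108
x·lx·mx: 0, 2.34, 3.528, 3.225, 2.108, 1.35, 0.648, 0.168 → Σ = 13.367
T = 13.367 / 6.108 = 2.188441… → 2.19

2.19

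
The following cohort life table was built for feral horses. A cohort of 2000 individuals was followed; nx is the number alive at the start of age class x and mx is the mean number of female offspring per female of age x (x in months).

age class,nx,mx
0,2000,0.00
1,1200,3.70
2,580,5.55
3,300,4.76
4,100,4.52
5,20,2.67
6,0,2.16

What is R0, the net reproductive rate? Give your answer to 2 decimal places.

lx = nx/n0 = nx/2000: 1, 0.6, 0.29, 0.15, 0.05, 0.01, 0
lx·mx by age: 0, 2.22, 1.6095, 0.714, 0.226, 0.0267, 0
R0 = Σ lx·mx = 4.7962 → 4.80

4.80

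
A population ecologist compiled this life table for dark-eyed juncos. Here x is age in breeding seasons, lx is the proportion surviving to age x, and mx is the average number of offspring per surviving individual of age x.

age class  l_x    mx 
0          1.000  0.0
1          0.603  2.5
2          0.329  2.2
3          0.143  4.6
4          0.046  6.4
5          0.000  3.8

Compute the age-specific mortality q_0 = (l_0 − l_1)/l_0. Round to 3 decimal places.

q_0 = (l_0 − l_1) / l_0 = (1 − 0.603) / 1
     = 0.397 / 1 = 0.397 → 0.397

0.397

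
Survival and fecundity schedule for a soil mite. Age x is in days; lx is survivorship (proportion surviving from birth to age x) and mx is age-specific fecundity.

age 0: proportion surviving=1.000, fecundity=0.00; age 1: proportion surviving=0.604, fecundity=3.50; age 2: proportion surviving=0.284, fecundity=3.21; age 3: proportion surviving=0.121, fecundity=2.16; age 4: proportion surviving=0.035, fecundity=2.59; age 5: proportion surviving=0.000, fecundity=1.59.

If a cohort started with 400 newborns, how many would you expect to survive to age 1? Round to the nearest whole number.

Expected survivors = N0 · l_1 = 400 × 0.604 = 241.6 → 242

242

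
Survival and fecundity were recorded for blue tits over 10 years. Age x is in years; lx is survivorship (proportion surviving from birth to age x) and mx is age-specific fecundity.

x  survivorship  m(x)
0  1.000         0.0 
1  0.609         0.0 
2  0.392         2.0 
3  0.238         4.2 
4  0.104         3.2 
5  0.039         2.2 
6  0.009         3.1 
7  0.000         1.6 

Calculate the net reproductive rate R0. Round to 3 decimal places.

lx·mx by age: 0, 0, 0.784, 0.9996, 0.3328, 0.0858, 0.0279, 0
R0 = Σ lx·mx = 2.2301 → 2.230

2.230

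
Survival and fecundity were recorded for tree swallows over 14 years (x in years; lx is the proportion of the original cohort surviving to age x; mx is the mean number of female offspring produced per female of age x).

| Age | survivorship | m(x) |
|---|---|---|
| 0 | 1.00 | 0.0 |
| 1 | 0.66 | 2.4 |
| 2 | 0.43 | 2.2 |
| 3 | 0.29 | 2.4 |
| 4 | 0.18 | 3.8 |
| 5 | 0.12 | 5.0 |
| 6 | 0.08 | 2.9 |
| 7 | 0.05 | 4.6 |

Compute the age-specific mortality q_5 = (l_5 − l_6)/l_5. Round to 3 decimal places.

0.333

q_5 = (l_5 − l_6) / l_5 = (0.12 − 0.08) / 0.12
     = 0.04 / 0.12 = 0.333333… → 0.333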